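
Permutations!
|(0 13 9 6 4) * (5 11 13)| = 7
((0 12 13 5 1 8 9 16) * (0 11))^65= ((0 12 13 5 1 8 9 16 11))^65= (0 13 1 9 11 12 5 8 16)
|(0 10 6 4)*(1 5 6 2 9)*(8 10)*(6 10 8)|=|(0 6 4)(1 5 10 2 9)|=15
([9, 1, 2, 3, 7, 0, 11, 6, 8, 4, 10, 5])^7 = [0, 1, 2, 3, 4, 5, 6, 7, 8, 9, 10, 11]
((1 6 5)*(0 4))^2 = (1 5 6)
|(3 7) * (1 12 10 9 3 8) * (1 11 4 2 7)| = |(1 12 10 9 3)(2 7 8 11 4)| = 5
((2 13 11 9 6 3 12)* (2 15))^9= (2 13 11 9 6 3 12 15)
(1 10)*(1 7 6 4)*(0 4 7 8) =(0 4 1 10 8)(6 7) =[4, 10, 2, 3, 1, 5, 7, 6, 0, 9, 8]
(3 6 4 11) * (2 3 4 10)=(2 3 6 10)(4 11)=[0, 1, 3, 6, 11, 5, 10, 7, 8, 9, 2, 4]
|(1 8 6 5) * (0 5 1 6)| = 5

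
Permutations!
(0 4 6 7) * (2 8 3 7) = (0 4 6 2 8 3 7) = [4, 1, 8, 7, 6, 5, 2, 0, 3]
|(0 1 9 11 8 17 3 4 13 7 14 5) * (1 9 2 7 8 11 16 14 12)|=20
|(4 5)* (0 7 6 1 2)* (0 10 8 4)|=|(0 7 6 1 2 10 8 4 5)|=9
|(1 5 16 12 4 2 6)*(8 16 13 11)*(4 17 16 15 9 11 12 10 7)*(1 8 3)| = 16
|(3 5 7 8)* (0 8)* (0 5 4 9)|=|(0 8 3 4 9)(5 7)|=10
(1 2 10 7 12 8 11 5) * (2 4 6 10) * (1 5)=(1 4 6 10 7 12 8 11)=[0, 4, 2, 3, 6, 5, 10, 12, 11, 9, 7, 1, 8]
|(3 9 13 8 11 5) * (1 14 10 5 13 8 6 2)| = |(1 14 10 5 3 9 8 11 13 6 2)| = 11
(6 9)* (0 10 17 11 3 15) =(0 10 17 11 3 15)(6 9) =[10, 1, 2, 15, 4, 5, 9, 7, 8, 6, 17, 3, 12, 13, 14, 0, 16, 11]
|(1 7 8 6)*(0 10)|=4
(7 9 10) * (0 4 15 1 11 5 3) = (0 4 15 1 11 5 3)(7 9 10) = [4, 11, 2, 0, 15, 3, 6, 9, 8, 10, 7, 5, 12, 13, 14, 1]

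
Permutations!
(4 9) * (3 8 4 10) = [0, 1, 2, 8, 9, 5, 6, 7, 4, 10, 3] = (3 8 4 9 10)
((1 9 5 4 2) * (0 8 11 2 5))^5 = ((0 8 11 2 1 9)(4 5))^5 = (0 9 1 2 11 8)(4 5)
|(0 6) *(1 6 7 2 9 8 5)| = 8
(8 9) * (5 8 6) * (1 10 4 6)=[0, 10, 2, 3, 6, 8, 5, 7, 9, 1, 4]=(1 10 4 6 5 8 9)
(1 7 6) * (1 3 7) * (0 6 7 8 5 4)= (0 6 3 8 5 4)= [6, 1, 2, 8, 0, 4, 3, 7, 5]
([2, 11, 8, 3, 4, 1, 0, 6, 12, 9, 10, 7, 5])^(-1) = (0 6 7 11 1 5 12 8 2)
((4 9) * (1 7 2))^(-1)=(1 2 7)(4 9)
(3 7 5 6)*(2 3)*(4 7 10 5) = (2 3 10 5 6)(4 7) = [0, 1, 3, 10, 7, 6, 2, 4, 8, 9, 5]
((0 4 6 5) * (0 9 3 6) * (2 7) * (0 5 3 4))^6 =(9)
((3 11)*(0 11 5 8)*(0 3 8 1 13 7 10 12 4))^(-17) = (0 1 4 5 12 3 10 8 7 11 13)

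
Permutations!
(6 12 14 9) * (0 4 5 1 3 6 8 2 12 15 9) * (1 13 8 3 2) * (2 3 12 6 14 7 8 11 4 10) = (0 10 2 6 15 9 12 7 8 1 3 14)(4 5 13 11) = [10, 3, 6, 14, 5, 13, 15, 8, 1, 12, 2, 4, 7, 11, 0, 9]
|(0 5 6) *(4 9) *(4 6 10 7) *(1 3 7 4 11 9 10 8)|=18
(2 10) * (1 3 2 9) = (1 3 2 10 9) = [0, 3, 10, 2, 4, 5, 6, 7, 8, 1, 9]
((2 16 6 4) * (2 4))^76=((2 16 6))^76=(2 16 6)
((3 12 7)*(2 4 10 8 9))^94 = (2 9 8 10 4)(3 12 7)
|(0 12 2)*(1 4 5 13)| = |(0 12 2)(1 4 5 13)| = 12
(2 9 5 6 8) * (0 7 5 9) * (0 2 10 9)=(0 7 5 6 8 10 9)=[7, 1, 2, 3, 4, 6, 8, 5, 10, 0, 9]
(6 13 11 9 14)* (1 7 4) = (1 7 4)(6 13 11 9 14) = [0, 7, 2, 3, 1, 5, 13, 4, 8, 14, 10, 9, 12, 11, 6]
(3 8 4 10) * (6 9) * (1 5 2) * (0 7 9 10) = (0 7 9 6 10 3 8 4)(1 5 2) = [7, 5, 1, 8, 0, 2, 10, 9, 4, 6, 3]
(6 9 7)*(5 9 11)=[0, 1, 2, 3, 4, 9, 11, 6, 8, 7, 10, 5]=(5 9 7 6 11)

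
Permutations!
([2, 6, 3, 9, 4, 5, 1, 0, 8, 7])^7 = (0 3 7 2 9)(1 6)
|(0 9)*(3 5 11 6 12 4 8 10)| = |(0 9)(3 5 11 6 12 4 8 10)| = 8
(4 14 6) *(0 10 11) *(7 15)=(0 10 11)(4 14 6)(7 15)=[10, 1, 2, 3, 14, 5, 4, 15, 8, 9, 11, 0, 12, 13, 6, 7]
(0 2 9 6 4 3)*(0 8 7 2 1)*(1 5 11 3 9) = [5, 0, 1, 8, 9, 11, 4, 2, 7, 6, 10, 3] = (0 5 11 3 8 7 2 1)(4 9 6)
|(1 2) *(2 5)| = 3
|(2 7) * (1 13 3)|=|(1 13 3)(2 7)|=6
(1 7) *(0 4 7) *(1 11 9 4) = [1, 0, 2, 3, 7, 5, 6, 11, 8, 4, 10, 9] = (0 1)(4 7 11 9)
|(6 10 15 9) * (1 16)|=|(1 16)(6 10 15 9)|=4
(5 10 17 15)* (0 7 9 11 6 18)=(0 7 9 11 6 18)(5 10 17 15)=[7, 1, 2, 3, 4, 10, 18, 9, 8, 11, 17, 6, 12, 13, 14, 5, 16, 15, 0]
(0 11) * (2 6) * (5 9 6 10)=(0 11)(2 10 5 9 6)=[11, 1, 10, 3, 4, 9, 2, 7, 8, 6, 5, 0]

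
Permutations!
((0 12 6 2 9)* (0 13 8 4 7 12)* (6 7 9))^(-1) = ((2 6)(4 9 13 8)(7 12))^(-1) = (2 6)(4 8 13 9)(7 12)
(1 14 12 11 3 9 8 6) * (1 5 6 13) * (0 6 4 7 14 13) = (0 6 5 4 7 14 12 11 3 9 8)(1 13) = [6, 13, 2, 9, 7, 4, 5, 14, 0, 8, 10, 3, 11, 1, 12]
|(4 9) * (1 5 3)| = 6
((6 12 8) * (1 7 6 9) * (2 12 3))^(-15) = (1 7 6 3 2 12 8 9)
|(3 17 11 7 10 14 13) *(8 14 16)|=9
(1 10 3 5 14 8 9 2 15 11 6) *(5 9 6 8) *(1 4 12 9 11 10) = (2 15 10 3 11 8 6 4 12 9)(5 14) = [0, 1, 15, 11, 12, 14, 4, 7, 6, 2, 3, 8, 9, 13, 5, 10]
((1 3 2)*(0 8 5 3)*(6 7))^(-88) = (0 5 2)(1 8 3)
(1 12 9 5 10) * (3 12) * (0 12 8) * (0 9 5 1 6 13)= (0 12 5 10 6 13)(1 3 8 9)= [12, 3, 2, 8, 4, 10, 13, 7, 9, 1, 6, 11, 5, 0]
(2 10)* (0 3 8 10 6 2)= (0 3 8 10)(2 6)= [3, 1, 6, 8, 4, 5, 2, 7, 10, 9, 0]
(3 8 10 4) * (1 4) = [0, 4, 2, 8, 3, 5, 6, 7, 10, 9, 1] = (1 4 3 8 10)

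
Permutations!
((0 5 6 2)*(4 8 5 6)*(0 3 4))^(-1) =(0 5 8 4 3 2 6)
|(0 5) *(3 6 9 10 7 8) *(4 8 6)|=12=|(0 5)(3 4 8)(6 9 10 7)|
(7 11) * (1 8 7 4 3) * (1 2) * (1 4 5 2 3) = (1 8 7 11 5 2 4) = [0, 8, 4, 3, 1, 2, 6, 11, 7, 9, 10, 5]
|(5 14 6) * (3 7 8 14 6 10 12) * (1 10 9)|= 8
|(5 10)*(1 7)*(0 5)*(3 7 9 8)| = |(0 5 10)(1 9 8 3 7)| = 15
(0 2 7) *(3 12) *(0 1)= (0 2 7 1)(3 12)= [2, 0, 7, 12, 4, 5, 6, 1, 8, 9, 10, 11, 3]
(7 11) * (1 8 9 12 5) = (1 8 9 12 5)(7 11) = [0, 8, 2, 3, 4, 1, 6, 11, 9, 12, 10, 7, 5]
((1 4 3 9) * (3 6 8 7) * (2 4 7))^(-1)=((1 7 3 9)(2 4 6 8))^(-1)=(1 9 3 7)(2 8 6 4)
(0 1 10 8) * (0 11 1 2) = (0 2)(1 10 8 11) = [2, 10, 0, 3, 4, 5, 6, 7, 11, 9, 8, 1]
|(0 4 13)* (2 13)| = 4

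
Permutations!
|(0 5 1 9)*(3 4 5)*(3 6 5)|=|(0 6 5 1 9)(3 4)|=10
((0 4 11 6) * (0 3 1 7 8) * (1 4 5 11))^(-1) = ((0 5 11 6 3 4 1 7 8))^(-1) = (0 8 7 1 4 3 6 11 5)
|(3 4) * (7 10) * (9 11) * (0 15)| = |(0 15)(3 4)(7 10)(9 11)| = 2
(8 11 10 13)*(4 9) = (4 9)(8 11 10 13) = [0, 1, 2, 3, 9, 5, 6, 7, 11, 4, 13, 10, 12, 8]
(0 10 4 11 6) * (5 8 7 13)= (0 10 4 11 6)(5 8 7 13)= [10, 1, 2, 3, 11, 8, 0, 13, 7, 9, 4, 6, 12, 5]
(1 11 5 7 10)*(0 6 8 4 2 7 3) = [6, 11, 7, 0, 2, 3, 8, 10, 4, 9, 1, 5] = (0 6 8 4 2 7 10 1 11 5 3)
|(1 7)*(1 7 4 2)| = 3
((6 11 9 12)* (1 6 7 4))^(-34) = ((1 6 11 9 12 7 4))^(-34) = (1 6 11 9 12 7 4)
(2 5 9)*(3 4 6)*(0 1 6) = [1, 6, 5, 4, 0, 9, 3, 7, 8, 2] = (0 1 6 3 4)(2 5 9)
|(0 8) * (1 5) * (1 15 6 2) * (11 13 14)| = |(0 8)(1 5 15 6 2)(11 13 14)| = 30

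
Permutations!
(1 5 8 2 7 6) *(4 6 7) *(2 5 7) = (1 7 2 4 6)(5 8) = [0, 7, 4, 3, 6, 8, 1, 2, 5]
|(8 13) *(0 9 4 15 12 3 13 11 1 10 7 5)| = |(0 9 4 15 12 3 13 8 11 1 10 7 5)| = 13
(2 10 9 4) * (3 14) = [0, 1, 10, 14, 2, 5, 6, 7, 8, 4, 9, 11, 12, 13, 3] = (2 10 9 4)(3 14)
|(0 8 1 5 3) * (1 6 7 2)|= 8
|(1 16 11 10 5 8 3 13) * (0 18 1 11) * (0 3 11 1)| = 4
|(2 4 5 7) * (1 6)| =|(1 6)(2 4 5 7)| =4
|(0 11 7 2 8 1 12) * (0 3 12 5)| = |(0 11 7 2 8 1 5)(3 12)| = 14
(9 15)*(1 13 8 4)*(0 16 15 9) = (0 16 15)(1 13 8 4) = [16, 13, 2, 3, 1, 5, 6, 7, 4, 9, 10, 11, 12, 8, 14, 0, 15]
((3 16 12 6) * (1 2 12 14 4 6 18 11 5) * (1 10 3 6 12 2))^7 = ((3 16 14 4 12 18 11 5 10))^7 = (3 5 18 4 16 10 11 12 14)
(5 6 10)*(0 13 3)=(0 13 3)(5 6 10)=[13, 1, 2, 0, 4, 6, 10, 7, 8, 9, 5, 11, 12, 3]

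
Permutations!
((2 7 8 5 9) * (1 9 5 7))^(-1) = ((1 9 2)(7 8))^(-1) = (1 2 9)(7 8)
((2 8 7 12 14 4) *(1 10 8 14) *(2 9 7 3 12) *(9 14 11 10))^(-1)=((1 9 7 2 11 10 8 3 12)(4 14))^(-1)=(1 12 3 8 10 11 2 7 9)(4 14)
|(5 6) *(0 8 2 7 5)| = 6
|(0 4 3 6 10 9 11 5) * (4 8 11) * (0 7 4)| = |(0 8 11 5 7 4 3 6 10 9)| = 10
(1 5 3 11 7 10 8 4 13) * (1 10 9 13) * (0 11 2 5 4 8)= (0 11 7 9 13 10)(1 4)(2 5 3)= [11, 4, 5, 2, 1, 3, 6, 9, 8, 13, 0, 7, 12, 10]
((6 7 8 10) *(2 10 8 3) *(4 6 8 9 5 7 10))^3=(2 10 5)(3 6 9)(4 8 7)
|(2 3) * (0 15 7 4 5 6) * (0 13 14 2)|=|(0 15 7 4 5 6 13 14 2 3)|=10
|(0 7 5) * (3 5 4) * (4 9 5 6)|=12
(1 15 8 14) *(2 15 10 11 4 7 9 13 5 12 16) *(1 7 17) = (1 10 11 4 17)(2 15 8 14 7 9 13 5 12 16) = [0, 10, 15, 3, 17, 12, 6, 9, 14, 13, 11, 4, 16, 5, 7, 8, 2, 1]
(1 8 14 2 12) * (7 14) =(1 8 7 14 2 12) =[0, 8, 12, 3, 4, 5, 6, 14, 7, 9, 10, 11, 1, 13, 2]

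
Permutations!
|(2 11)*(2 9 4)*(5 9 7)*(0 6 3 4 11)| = 20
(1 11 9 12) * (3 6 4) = [0, 11, 2, 6, 3, 5, 4, 7, 8, 12, 10, 9, 1] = (1 11 9 12)(3 6 4)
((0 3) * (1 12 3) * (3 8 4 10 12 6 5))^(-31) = (0 3 5 6 1)(4 10 12 8)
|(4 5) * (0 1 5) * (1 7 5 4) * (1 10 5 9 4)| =4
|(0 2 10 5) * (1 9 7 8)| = 4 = |(0 2 10 5)(1 9 7 8)|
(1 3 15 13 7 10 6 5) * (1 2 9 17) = (1 3 15 13 7 10 6 5 2 9 17) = [0, 3, 9, 15, 4, 2, 5, 10, 8, 17, 6, 11, 12, 7, 14, 13, 16, 1]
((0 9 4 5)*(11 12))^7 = (0 5 4 9)(11 12)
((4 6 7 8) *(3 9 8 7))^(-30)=((3 9 8 4 6))^(-30)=(9)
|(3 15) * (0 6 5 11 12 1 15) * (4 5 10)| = 10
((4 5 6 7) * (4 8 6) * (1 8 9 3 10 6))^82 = ((1 8)(3 10 6 7 9)(4 5))^82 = (3 6 9 10 7)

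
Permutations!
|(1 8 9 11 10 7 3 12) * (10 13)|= 9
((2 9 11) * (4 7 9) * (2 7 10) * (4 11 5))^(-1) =(2 10 4 5 9 7 11)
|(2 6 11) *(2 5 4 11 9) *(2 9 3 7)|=12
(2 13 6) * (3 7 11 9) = [0, 1, 13, 7, 4, 5, 2, 11, 8, 3, 10, 9, 12, 6] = (2 13 6)(3 7 11 9)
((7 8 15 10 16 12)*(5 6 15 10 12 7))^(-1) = ((5 6 15 12)(7 8 10 16))^(-1) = (5 12 15 6)(7 16 10 8)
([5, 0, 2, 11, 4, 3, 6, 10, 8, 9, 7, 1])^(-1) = [1, 11, 2, 5, 4, 0, 6, 10, 8, 9, 7, 3]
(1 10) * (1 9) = (1 10 9) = [0, 10, 2, 3, 4, 5, 6, 7, 8, 1, 9]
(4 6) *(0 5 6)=(0 5 6 4)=[5, 1, 2, 3, 0, 6, 4]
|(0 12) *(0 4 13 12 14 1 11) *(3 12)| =4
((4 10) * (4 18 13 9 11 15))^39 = (4 9 10 11 18 15 13)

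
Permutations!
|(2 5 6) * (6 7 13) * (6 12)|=6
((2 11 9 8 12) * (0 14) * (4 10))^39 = ((0 14)(2 11 9 8 12)(4 10))^39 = (0 14)(2 12 8 9 11)(4 10)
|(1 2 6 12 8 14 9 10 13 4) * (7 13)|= 11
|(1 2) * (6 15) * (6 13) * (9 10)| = 6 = |(1 2)(6 15 13)(9 10)|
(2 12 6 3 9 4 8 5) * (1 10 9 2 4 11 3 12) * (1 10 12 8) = (1 12 6 8 5 4)(2 10 9 11 3) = [0, 12, 10, 2, 1, 4, 8, 7, 5, 11, 9, 3, 6]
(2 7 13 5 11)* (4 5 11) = (2 7 13 11)(4 5) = [0, 1, 7, 3, 5, 4, 6, 13, 8, 9, 10, 2, 12, 11]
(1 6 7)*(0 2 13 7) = [2, 6, 13, 3, 4, 5, 0, 1, 8, 9, 10, 11, 12, 7] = (0 2 13 7 1 6)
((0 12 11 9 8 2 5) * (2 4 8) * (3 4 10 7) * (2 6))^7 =((0 12 11 9 6 2 5)(3 4 8 10 7))^7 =(12)(3 8 7 4 10)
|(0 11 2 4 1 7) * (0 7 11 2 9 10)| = 7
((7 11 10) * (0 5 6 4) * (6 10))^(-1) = (0 4 6 11 7 10 5)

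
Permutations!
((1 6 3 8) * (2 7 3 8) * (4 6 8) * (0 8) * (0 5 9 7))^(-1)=(0 2 3 7 9 5 1 8)(4 6)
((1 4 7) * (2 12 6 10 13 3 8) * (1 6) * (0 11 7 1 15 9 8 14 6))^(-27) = (1 4)(2 9 12 8 15)(3 10 14 13 6)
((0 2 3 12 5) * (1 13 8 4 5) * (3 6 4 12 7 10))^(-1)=(0 5 4 6 2)(1 12 8 13)(3 10 7)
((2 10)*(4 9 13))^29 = (2 10)(4 13 9)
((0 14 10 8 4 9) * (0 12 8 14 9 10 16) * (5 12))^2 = (0 5 8 10 16 9 12 4 14)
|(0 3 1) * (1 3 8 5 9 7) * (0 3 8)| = |(1 3 8 5 9 7)| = 6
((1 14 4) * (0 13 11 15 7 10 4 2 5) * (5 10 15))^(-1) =((0 13 11 5)(1 14 2 10 4)(7 15))^(-1) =(0 5 11 13)(1 4 10 2 14)(7 15)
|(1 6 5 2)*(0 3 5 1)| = 4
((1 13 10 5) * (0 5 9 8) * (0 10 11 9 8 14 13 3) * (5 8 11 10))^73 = ((0 8 5 1 3)(9 14 13 10 11))^73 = (0 1 8 3 5)(9 10 14 11 13)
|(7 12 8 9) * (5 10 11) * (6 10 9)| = 8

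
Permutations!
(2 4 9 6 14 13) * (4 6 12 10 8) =(2 6 14 13)(4 9 12 10 8) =[0, 1, 6, 3, 9, 5, 14, 7, 4, 12, 8, 11, 10, 2, 13]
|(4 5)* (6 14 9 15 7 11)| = 6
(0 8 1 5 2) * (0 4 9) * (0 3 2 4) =[8, 5, 0, 2, 9, 4, 6, 7, 1, 3] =(0 8 1 5 4 9 3 2)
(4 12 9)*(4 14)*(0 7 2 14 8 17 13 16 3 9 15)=(0 7 2 14 4 12 15)(3 9 8 17 13 16)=[7, 1, 14, 9, 12, 5, 6, 2, 17, 8, 10, 11, 15, 16, 4, 0, 3, 13]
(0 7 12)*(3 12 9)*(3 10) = (0 7 9 10 3 12) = [7, 1, 2, 12, 4, 5, 6, 9, 8, 10, 3, 11, 0]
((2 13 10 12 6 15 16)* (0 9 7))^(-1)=(0 7 9)(2 16 15 6 12 10 13)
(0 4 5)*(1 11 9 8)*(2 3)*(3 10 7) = (0 4 5)(1 11 9 8)(2 10 7 3) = [4, 11, 10, 2, 5, 0, 6, 3, 1, 8, 7, 9]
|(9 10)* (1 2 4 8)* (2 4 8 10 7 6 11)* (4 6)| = |(1 6 11 2 8)(4 10 9 7)| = 20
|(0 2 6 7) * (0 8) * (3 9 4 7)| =8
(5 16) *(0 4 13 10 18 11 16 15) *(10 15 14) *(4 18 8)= (0 18 11 16 5 14 10 8 4 13 15)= [18, 1, 2, 3, 13, 14, 6, 7, 4, 9, 8, 16, 12, 15, 10, 0, 5, 17, 11]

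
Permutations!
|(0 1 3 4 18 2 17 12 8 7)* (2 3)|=21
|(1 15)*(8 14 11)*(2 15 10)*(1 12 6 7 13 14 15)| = 24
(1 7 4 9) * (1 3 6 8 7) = (3 6 8 7 4 9) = [0, 1, 2, 6, 9, 5, 8, 4, 7, 3]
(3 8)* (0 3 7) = [3, 1, 2, 8, 4, 5, 6, 0, 7] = (0 3 8 7)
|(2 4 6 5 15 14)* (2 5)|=3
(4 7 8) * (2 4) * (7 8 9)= [0, 1, 4, 3, 8, 5, 6, 9, 2, 7]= (2 4 8)(7 9)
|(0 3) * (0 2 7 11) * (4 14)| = 10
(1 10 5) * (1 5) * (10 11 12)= (1 11 12 10)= [0, 11, 2, 3, 4, 5, 6, 7, 8, 9, 1, 12, 10]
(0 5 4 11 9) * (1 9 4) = (0 5 1 9)(4 11) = [5, 9, 2, 3, 11, 1, 6, 7, 8, 0, 10, 4]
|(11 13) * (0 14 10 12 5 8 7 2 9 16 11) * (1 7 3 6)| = |(0 14 10 12 5 8 3 6 1 7 2 9 16 11 13)| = 15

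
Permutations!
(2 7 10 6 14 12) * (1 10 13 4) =(1 10 6 14 12 2 7 13 4) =[0, 10, 7, 3, 1, 5, 14, 13, 8, 9, 6, 11, 2, 4, 12]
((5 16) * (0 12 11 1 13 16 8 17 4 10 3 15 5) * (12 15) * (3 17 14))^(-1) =(0 16 13 1 11 12 3 14 8 5 15)(4 17 10)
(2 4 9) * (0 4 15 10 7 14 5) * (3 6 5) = (0 4 9 2 15 10 7 14 3 6 5) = [4, 1, 15, 6, 9, 0, 5, 14, 8, 2, 7, 11, 12, 13, 3, 10]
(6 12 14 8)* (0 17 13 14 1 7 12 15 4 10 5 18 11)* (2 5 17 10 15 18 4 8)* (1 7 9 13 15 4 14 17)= [10, 9, 5, 3, 4, 14, 18, 12, 6, 13, 1, 0, 7, 17, 2, 8, 16, 15, 11]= (0 10 1 9 13 17 15 8 6 18 11)(2 5 14)(7 12)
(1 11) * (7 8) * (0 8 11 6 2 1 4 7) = (0 8)(1 6 2)(4 7 11) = [8, 6, 1, 3, 7, 5, 2, 11, 0, 9, 10, 4]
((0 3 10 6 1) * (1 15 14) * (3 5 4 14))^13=((0 5 4 14 1)(3 10 6 15))^13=(0 14 5 1 4)(3 10 6 15)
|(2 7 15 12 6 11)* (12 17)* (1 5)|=|(1 5)(2 7 15 17 12 6 11)|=14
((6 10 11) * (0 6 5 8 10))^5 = ((0 6)(5 8 10 11))^5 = (0 6)(5 8 10 11)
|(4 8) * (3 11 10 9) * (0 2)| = 4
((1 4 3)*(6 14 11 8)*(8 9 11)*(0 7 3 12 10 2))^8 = (6 8 14)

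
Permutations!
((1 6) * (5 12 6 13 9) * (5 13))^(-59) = (1 5 12 6)(9 13)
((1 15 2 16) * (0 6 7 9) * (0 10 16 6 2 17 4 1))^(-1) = (0 16 10 9 7 6 2)(1 4 17 15)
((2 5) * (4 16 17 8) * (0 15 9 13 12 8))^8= ((0 15 9 13 12 8 4 16 17)(2 5))^8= (0 17 16 4 8 12 13 9 15)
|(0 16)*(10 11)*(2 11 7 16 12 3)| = 8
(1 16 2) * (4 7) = (1 16 2)(4 7) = [0, 16, 1, 3, 7, 5, 6, 4, 8, 9, 10, 11, 12, 13, 14, 15, 2]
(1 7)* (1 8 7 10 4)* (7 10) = (1 7 8 10 4) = [0, 7, 2, 3, 1, 5, 6, 8, 10, 9, 4]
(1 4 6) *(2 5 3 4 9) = (1 9 2 5 3 4 6) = [0, 9, 5, 4, 6, 3, 1, 7, 8, 2]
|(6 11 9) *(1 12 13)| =|(1 12 13)(6 11 9)| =3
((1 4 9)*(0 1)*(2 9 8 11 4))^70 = ((0 1 2 9)(4 8 11))^70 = (0 2)(1 9)(4 8 11)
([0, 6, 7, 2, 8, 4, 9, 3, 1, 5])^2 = [0, 9, 3, 7, 1, 8, 5, 2, 6, 4]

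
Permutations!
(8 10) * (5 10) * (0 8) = (0 8 5 10) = [8, 1, 2, 3, 4, 10, 6, 7, 5, 9, 0]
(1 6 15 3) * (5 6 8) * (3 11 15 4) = (1 8 5 6 4 3)(11 15) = [0, 8, 2, 1, 3, 6, 4, 7, 5, 9, 10, 15, 12, 13, 14, 11]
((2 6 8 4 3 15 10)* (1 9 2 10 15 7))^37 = (15)(1 4 2 7 8 9 3 6)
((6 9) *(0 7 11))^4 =(0 7 11)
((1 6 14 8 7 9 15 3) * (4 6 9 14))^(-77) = (1 3 15 9)(4 6)(7 14 8)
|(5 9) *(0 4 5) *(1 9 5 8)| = 5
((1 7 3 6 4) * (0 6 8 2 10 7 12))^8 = ((0 6 4 1 12)(2 10 7 3 8))^8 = (0 1 6 12 4)(2 3 10 8 7)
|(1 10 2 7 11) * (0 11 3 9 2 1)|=4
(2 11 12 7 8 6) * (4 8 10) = [0, 1, 11, 3, 8, 5, 2, 10, 6, 9, 4, 12, 7] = (2 11 12 7 10 4 8 6)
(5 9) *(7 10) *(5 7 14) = (5 9 7 10 14) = [0, 1, 2, 3, 4, 9, 6, 10, 8, 7, 14, 11, 12, 13, 5]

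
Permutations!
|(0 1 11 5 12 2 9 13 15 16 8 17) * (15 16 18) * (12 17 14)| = 70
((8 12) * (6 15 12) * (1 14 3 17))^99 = (1 17 3 14)(6 8 12 15)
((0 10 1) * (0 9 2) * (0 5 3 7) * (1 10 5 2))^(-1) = (10)(0 7 3 5)(1 9)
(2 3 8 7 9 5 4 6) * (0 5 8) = (0 5 4 6 2 3)(7 9 8) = [5, 1, 3, 0, 6, 4, 2, 9, 7, 8]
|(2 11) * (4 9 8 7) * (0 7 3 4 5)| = |(0 7 5)(2 11)(3 4 9 8)| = 12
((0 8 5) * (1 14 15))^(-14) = ((0 8 5)(1 14 15))^(-14) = (0 8 5)(1 14 15)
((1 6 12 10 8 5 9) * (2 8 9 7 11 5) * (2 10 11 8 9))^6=(1 8 12 2 5)(6 10 11 9 7)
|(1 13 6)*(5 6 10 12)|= 6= |(1 13 10 12 5 6)|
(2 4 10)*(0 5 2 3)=[5, 1, 4, 0, 10, 2, 6, 7, 8, 9, 3]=(0 5 2 4 10 3)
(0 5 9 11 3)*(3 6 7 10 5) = [3, 1, 2, 0, 4, 9, 7, 10, 8, 11, 5, 6] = (0 3)(5 9 11 6 7 10)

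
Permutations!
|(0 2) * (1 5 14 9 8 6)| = 6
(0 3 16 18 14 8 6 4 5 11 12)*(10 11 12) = (0 3 16 18 14 8 6 4 5 12)(10 11) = [3, 1, 2, 16, 5, 12, 4, 7, 6, 9, 11, 10, 0, 13, 8, 15, 18, 17, 14]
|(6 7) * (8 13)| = 2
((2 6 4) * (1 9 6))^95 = (9)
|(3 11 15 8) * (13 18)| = |(3 11 15 8)(13 18)| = 4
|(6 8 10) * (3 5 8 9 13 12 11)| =9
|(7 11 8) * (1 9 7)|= |(1 9 7 11 8)|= 5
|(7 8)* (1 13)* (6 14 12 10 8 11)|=|(1 13)(6 14 12 10 8 7 11)|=14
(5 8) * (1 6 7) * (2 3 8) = (1 6 7)(2 3 8 5) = [0, 6, 3, 8, 4, 2, 7, 1, 5]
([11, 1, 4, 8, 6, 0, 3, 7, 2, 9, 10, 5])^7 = [11, 1, 6, 2, 3, 0, 8, 7, 4, 9, 10, 5]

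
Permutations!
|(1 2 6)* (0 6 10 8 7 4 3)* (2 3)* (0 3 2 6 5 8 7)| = 6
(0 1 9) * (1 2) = (0 2 1 9) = [2, 9, 1, 3, 4, 5, 6, 7, 8, 0]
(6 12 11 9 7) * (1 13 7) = (1 13 7 6 12 11 9) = [0, 13, 2, 3, 4, 5, 12, 6, 8, 1, 10, 9, 11, 7]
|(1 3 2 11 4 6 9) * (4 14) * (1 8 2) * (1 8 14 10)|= 12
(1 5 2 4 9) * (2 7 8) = (1 5 7 8 2 4 9) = [0, 5, 4, 3, 9, 7, 6, 8, 2, 1]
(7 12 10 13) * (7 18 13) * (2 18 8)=(2 18 13 8)(7 12 10)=[0, 1, 18, 3, 4, 5, 6, 12, 2, 9, 7, 11, 10, 8, 14, 15, 16, 17, 13]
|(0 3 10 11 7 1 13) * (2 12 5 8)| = 28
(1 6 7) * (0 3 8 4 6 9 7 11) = [3, 9, 2, 8, 6, 5, 11, 1, 4, 7, 10, 0] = (0 3 8 4 6 11)(1 9 7)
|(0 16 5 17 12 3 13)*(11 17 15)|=9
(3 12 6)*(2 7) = (2 7)(3 12 6) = [0, 1, 7, 12, 4, 5, 3, 2, 8, 9, 10, 11, 6]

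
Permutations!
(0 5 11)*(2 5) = [2, 1, 5, 3, 4, 11, 6, 7, 8, 9, 10, 0] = (0 2 5 11)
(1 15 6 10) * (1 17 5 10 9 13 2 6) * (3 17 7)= (1 15)(2 6 9 13)(3 17 5 10 7)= [0, 15, 6, 17, 4, 10, 9, 3, 8, 13, 7, 11, 12, 2, 14, 1, 16, 5]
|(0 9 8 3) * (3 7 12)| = |(0 9 8 7 12 3)| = 6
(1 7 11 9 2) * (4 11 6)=[0, 7, 1, 3, 11, 5, 4, 6, 8, 2, 10, 9]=(1 7 6 4 11 9 2)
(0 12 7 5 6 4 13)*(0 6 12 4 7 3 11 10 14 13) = (0 4)(3 11 10 14 13 6 7 5 12) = [4, 1, 2, 11, 0, 12, 7, 5, 8, 9, 14, 10, 3, 6, 13]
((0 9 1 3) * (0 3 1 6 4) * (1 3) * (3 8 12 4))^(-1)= (0 4 12 8 1 3 6 9)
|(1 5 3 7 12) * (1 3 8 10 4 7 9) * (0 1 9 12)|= 14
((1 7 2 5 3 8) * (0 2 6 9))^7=(0 6 1 3 2 9 7 8 5)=((0 2 5 3 8 1 7 6 9))^7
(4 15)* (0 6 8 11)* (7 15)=(0 6 8 11)(4 7 15)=[6, 1, 2, 3, 7, 5, 8, 15, 11, 9, 10, 0, 12, 13, 14, 4]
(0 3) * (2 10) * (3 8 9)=(0 8 9 3)(2 10)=[8, 1, 10, 0, 4, 5, 6, 7, 9, 3, 2]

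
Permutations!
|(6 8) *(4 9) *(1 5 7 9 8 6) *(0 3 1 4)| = |(0 3 1 5 7 9)(4 8)| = 6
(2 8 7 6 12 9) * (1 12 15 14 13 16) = [0, 12, 8, 3, 4, 5, 15, 6, 7, 2, 10, 11, 9, 16, 13, 14, 1] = (1 12 9 2 8 7 6 15 14 13 16)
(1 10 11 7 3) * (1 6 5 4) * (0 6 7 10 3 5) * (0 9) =(0 6 9)(1 3 7 5 4)(10 11) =[6, 3, 2, 7, 1, 4, 9, 5, 8, 0, 11, 10]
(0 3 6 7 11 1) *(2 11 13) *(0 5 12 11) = (0 3 6 7 13 2)(1 5 12 11) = [3, 5, 0, 6, 4, 12, 7, 13, 8, 9, 10, 1, 11, 2]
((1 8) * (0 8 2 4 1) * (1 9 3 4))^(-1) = ((0 8)(1 2)(3 4 9))^(-1) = (0 8)(1 2)(3 9 4)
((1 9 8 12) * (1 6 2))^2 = (1 8 6)(2 9 12)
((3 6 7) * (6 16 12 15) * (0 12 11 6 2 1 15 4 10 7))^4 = (0 7 6 10 11 4 16 12 3)(1 15 2)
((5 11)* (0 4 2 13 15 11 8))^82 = (0 2 15 5)(4 13 11 8)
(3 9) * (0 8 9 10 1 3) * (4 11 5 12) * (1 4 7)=[8, 3, 2, 10, 11, 12, 6, 1, 9, 0, 4, 5, 7]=(0 8 9)(1 3 10 4 11 5 12 7)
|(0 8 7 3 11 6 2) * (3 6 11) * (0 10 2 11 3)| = 6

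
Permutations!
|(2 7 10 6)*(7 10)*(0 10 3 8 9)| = |(0 10 6 2 3 8 9)| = 7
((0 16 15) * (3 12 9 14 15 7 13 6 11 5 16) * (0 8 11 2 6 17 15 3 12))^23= (0 14 12 3 9)(2 6)(5 11 8 15 17 13 7 16)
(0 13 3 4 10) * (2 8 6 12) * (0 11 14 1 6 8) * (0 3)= (0 13)(1 6 12 2 3 4 10 11 14)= [13, 6, 3, 4, 10, 5, 12, 7, 8, 9, 11, 14, 2, 0, 1]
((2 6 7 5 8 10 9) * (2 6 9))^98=(10)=((2 9 6 7 5 8 10))^98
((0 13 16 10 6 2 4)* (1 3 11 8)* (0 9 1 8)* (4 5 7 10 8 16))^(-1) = (0 11 3 1 9 4 13)(2 6 10 7 5)(8 16) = ((0 13 4 9 1 3 11)(2 5 7 10 6)(8 16))^(-1)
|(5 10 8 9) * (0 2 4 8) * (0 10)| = |(10)(0 2 4 8 9 5)| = 6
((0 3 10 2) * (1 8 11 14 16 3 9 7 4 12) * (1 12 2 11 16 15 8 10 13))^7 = ((0 9 7 4 2)(1 10 11 14 15 8 16 3 13))^7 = (0 7 2 9 4)(1 3 8 14 10 13 16 15 11)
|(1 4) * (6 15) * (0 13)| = |(0 13)(1 4)(6 15)| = 2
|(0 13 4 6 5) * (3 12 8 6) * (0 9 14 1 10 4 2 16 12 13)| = |(1 10 4 3 13 2 16 12 8 6 5 9 14)| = 13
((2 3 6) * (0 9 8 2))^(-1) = (0 6 3 2 8 9)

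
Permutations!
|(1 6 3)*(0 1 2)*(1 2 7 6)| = 6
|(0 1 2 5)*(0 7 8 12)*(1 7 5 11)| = 12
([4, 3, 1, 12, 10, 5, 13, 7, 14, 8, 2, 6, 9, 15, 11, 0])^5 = (0 3 11 4 12 6 10 9 13 2 8 15 1 14)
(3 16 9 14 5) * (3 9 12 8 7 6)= (3 16 12 8 7 6)(5 9 14)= [0, 1, 2, 16, 4, 9, 3, 6, 7, 14, 10, 11, 8, 13, 5, 15, 12]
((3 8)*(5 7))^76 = (8)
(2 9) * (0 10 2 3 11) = [10, 1, 9, 11, 4, 5, 6, 7, 8, 3, 2, 0] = (0 10 2 9 3 11)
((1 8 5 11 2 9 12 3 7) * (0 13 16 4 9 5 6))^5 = (0 12 6 9 8 4 1 16 7 13 3)(2 11 5)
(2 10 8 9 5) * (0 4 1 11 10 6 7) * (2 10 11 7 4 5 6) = [5, 7, 2, 3, 1, 10, 4, 0, 9, 6, 8, 11] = (11)(0 5 10 8 9 6 4 1 7)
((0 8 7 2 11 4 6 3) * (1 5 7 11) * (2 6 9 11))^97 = ((0 8 2 1 5 7 6 3)(4 9 11))^97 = (0 8 2 1 5 7 6 3)(4 9 11)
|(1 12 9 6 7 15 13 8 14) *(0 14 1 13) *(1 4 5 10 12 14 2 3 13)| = |(0 2 3 13 8 4 5 10 12 9 6 7 15)(1 14)| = 26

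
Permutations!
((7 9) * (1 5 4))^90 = ((1 5 4)(7 9))^90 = (9)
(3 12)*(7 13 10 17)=(3 12)(7 13 10 17)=[0, 1, 2, 12, 4, 5, 6, 13, 8, 9, 17, 11, 3, 10, 14, 15, 16, 7]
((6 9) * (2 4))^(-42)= ((2 4)(6 9))^(-42)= (9)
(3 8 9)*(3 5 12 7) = (3 8 9 5 12 7) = [0, 1, 2, 8, 4, 12, 6, 3, 9, 5, 10, 11, 7]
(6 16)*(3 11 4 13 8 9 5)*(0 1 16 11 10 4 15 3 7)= [1, 16, 2, 10, 13, 7, 11, 0, 9, 5, 4, 15, 12, 8, 14, 3, 6]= (0 1 16 6 11 15 3 10 4 13 8 9 5 7)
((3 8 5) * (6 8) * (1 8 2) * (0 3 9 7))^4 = ((0 3 6 2 1 8 5 9 7))^4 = (0 1 7 2 9 6 5 3 8)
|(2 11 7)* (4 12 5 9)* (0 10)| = |(0 10)(2 11 7)(4 12 5 9)| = 12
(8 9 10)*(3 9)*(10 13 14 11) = (3 9 13 14 11 10 8) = [0, 1, 2, 9, 4, 5, 6, 7, 3, 13, 8, 10, 12, 14, 11]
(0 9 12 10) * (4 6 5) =(0 9 12 10)(4 6 5) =[9, 1, 2, 3, 6, 4, 5, 7, 8, 12, 0, 11, 10]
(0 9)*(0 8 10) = (0 9 8 10) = [9, 1, 2, 3, 4, 5, 6, 7, 10, 8, 0]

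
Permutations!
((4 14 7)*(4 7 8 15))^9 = ((4 14 8 15))^9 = (4 14 8 15)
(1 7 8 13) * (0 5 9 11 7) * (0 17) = (0 5 9 11 7 8 13 1 17) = [5, 17, 2, 3, 4, 9, 6, 8, 13, 11, 10, 7, 12, 1, 14, 15, 16, 0]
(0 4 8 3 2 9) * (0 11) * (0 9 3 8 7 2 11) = (0 4 7 2 3 11 9) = [4, 1, 3, 11, 7, 5, 6, 2, 8, 0, 10, 9]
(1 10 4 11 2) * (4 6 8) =(1 10 6 8 4 11 2) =[0, 10, 1, 3, 11, 5, 8, 7, 4, 9, 6, 2]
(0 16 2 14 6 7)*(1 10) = [16, 10, 14, 3, 4, 5, 7, 0, 8, 9, 1, 11, 12, 13, 6, 15, 2] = (0 16 2 14 6 7)(1 10)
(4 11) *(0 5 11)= [5, 1, 2, 3, 0, 11, 6, 7, 8, 9, 10, 4]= (0 5 11 4)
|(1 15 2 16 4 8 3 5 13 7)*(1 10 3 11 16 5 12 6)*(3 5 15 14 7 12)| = |(1 14 7 10 5 13 12 6)(2 15)(4 8 11 16)| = 8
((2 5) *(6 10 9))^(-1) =((2 5)(6 10 9))^(-1) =(2 5)(6 9 10)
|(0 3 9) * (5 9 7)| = |(0 3 7 5 9)| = 5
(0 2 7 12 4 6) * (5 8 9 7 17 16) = (0 2 17 16 5 8 9 7 12 4 6) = [2, 1, 17, 3, 6, 8, 0, 12, 9, 7, 10, 11, 4, 13, 14, 15, 5, 16]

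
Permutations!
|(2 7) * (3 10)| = 2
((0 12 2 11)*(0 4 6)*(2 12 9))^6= ((12)(0 9 2 11 4 6))^6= (12)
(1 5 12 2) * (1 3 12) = (1 5)(2 3 12) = [0, 5, 3, 12, 4, 1, 6, 7, 8, 9, 10, 11, 2]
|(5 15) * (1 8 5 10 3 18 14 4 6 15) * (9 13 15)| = 9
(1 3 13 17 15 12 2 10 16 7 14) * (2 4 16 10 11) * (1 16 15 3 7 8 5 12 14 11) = (1 7 11 2)(3 13 17)(4 15 14 16 8 5 12) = [0, 7, 1, 13, 15, 12, 6, 11, 5, 9, 10, 2, 4, 17, 16, 14, 8, 3]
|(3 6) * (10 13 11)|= |(3 6)(10 13 11)|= 6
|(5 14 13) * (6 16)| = 6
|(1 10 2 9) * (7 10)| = 5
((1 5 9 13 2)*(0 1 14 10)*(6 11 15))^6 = (15)(0 14 13 5)(1 10 2 9)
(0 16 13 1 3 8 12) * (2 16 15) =(0 15 2 16 13 1 3 8 12) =[15, 3, 16, 8, 4, 5, 6, 7, 12, 9, 10, 11, 0, 1, 14, 2, 13]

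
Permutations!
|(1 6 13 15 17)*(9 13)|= |(1 6 9 13 15 17)|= 6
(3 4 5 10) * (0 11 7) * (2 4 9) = (0 11 7)(2 4 5 10 3 9) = [11, 1, 4, 9, 5, 10, 6, 0, 8, 2, 3, 7]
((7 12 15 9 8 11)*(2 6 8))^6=(2 15 7 8)(6 9 12 11)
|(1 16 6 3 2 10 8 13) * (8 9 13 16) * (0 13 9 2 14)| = |(0 13 1 8 16 6 3 14)(2 10)| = 8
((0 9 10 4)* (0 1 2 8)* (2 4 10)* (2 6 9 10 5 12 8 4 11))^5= (12)(1 11 2 4)(6 9)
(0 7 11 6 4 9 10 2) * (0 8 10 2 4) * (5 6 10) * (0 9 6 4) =(0 7 11 10)(2 8 5 4 6 9) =[7, 1, 8, 3, 6, 4, 9, 11, 5, 2, 0, 10]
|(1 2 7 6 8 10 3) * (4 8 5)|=9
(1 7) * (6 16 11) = (1 7)(6 16 11) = [0, 7, 2, 3, 4, 5, 16, 1, 8, 9, 10, 6, 12, 13, 14, 15, 11]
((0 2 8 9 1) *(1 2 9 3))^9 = (0 8)(1 2)(3 9)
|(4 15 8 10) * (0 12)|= 4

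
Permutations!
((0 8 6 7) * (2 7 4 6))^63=(0 7 2 8)(4 6)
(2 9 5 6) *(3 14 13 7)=[0, 1, 9, 14, 4, 6, 2, 3, 8, 5, 10, 11, 12, 7, 13]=(2 9 5 6)(3 14 13 7)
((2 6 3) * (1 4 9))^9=(9)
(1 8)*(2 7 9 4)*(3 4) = [0, 8, 7, 4, 2, 5, 6, 9, 1, 3] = (1 8)(2 7 9 3 4)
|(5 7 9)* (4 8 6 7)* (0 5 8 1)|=|(0 5 4 1)(6 7 9 8)|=4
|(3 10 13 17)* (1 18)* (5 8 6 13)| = |(1 18)(3 10 5 8 6 13 17)| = 14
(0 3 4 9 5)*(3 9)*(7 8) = (0 9 5)(3 4)(7 8) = [9, 1, 2, 4, 3, 0, 6, 8, 7, 5]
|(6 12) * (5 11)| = 2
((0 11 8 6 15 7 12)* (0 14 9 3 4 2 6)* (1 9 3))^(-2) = (0 11 8)(2 3 12 15)(4 14 7 6)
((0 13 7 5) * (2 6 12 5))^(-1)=(0 5 12 6 2 7 13)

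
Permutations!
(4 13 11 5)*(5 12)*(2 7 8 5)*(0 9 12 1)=(0 9 12 2 7 8 5 4 13 11 1)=[9, 0, 7, 3, 13, 4, 6, 8, 5, 12, 10, 1, 2, 11]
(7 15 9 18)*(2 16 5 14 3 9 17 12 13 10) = [0, 1, 16, 9, 4, 14, 6, 15, 8, 18, 2, 11, 13, 10, 3, 17, 5, 12, 7] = (2 16 5 14 3 9 18 7 15 17 12 13 10)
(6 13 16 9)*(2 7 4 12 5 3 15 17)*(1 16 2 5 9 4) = [0, 16, 7, 15, 12, 3, 13, 1, 8, 6, 10, 11, 9, 2, 14, 17, 4, 5] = (1 16 4 12 9 6 13 2 7)(3 15 17 5)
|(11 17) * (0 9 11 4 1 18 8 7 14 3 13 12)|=13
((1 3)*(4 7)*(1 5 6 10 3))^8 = (10)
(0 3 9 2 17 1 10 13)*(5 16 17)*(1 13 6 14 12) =(0 3 9 2 5 16 17 13)(1 10 6 14 12) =[3, 10, 5, 9, 4, 16, 14, 7, 8, 2, 6, 11, 1, 0, 12, 15, 17, 13]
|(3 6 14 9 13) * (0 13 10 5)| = 8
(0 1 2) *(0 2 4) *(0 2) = (0 1 4 2) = [1, 4, 0, 3, 2]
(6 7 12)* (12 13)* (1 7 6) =(1 7 13 12) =[0, 7, 2, 3, 4, 5, 6, 13, 8, 9, 10, 11, 1, 12]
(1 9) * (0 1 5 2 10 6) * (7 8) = (0 1 9 5 2 10 6)(7 8) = [1, 9, 10, 3, 4, 2, 0, 8, 7, 5, 6]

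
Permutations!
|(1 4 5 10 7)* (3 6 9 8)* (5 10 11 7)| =|(1 4 10 5 11 7)(3 6 9 8)| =12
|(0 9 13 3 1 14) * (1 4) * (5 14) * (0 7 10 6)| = 11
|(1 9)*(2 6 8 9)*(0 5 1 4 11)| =9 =|(0 5 1 2 6 8 9 4 11)|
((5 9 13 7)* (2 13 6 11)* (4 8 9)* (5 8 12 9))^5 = ((2 13 7 8 5 4 12 9 6 11))^5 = (2 4)(5 11)(6 8)(7 9)(12 13)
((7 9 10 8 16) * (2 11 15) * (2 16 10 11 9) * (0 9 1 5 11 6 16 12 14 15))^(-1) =(0 11 5 1 2 7 16 6 9)(8 10)(12 15 14)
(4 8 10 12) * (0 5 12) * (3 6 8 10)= [5, 1, 2, 6, 10, 12, 8, 7, 3, 9, 0, 11, 4]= (0 5 12 4 10)(3 6 8)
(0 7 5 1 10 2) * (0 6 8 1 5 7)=(1 10 2 6 8)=[0, 10, 6, 3, 4, 5, 8, 7, 1, 9, 2]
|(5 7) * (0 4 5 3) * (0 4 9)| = |(0 9)(3 4 5 7)| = 4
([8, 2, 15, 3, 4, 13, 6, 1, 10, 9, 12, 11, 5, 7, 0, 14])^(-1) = (0 14 15 2 1 7 13 5 12 10 8)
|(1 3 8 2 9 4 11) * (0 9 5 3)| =20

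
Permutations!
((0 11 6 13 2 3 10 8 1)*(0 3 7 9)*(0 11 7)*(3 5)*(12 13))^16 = ((0 7 9 11 6 12 13 2)(1 5 3 10 8))^16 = (13)(1 5 3 10 8)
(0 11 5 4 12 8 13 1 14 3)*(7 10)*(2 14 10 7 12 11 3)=(0 3)(1 10 12 8 13)(2 14)(4 11 5)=[3, 10, 14, 0, 11, 4, 6, 7, 13, 9, 12, 5, 8, 1, 2]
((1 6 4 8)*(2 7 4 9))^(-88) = ((1 6 9 2 7 4 8))^(-88) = (1 2 8 9 4 6 7)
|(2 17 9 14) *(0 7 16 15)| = 4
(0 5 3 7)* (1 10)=[5, 10, 2, 7, 4, 3, 6, 0, 8, 9, 1]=(0 5 3 7)(1 10)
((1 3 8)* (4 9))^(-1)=(1 8 3)(4 9)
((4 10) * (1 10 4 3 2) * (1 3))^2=(10)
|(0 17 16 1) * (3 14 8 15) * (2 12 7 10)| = 4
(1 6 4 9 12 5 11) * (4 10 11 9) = (1 6 10 11)(5 9 12) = [0, 6, 2, 3, 4, 9, 10, 7, 8, 12, 11, 1, 5]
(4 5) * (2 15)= (2 15)(4 5)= [0, 1, 15, 3, 5, 4, 6, 7, 8, 9, 10, 11, 12, 13, 14, 2]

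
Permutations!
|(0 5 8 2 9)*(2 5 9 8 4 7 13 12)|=14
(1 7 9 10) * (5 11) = [0, 7, 2, 3, 4, 11, 6, 9, 8, 10, 1, 5] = (1 7 9 10)(5 11)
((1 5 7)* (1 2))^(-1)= (1 2 7 5)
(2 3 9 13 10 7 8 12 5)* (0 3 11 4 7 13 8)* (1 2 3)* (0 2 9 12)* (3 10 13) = (13)(0 1 9 8)(2 11 4 7)(3 12 5 10) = [1, 9, 11, 12, 7, 10, 6, 2, 0, 8, 3, 4, 5, 13]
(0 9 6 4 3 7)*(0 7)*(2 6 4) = (0 9 4 3)(2 6) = [9, 1, 6, 0, 3, 5, 2, 7, 8, 4]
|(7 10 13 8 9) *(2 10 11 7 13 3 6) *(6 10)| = |(2 6)(3 10)(7 11)(8 9 13)| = 6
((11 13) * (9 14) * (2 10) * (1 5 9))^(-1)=(1 14 9 5)(2 10)(11 13)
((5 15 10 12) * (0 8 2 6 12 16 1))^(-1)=(0 1 16 10 15 5 12 6 2 8)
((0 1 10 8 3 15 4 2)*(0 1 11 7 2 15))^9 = ((0 11 7 2 1 10 8 3)(4 15))^9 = (0 11 7 2 1 10 8 3)(4 15)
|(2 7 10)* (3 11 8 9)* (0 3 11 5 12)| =|(0 3 5 12)(2 7 10)(8 9 11)| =12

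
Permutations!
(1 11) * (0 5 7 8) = [5, 11, 2, 3, 4, 7, 6, 8, 0, 9, 10, 1] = (0 5 7 8)(1 11)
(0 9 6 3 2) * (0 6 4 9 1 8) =(0 1 8)(2 6 3)(4 9) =[1, 8, 6, 2, 9, 5, 3, 7, 0, 4]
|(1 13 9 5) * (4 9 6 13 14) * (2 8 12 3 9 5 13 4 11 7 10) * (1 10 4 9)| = |(1 14 11 7 4 5 10 2 8 12 3)(6 9 13)| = 33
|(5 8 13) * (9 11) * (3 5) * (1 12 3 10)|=|(1 12 3 5 8 13 10)(9 11)|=14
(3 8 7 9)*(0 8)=(0 8 7 9 3)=[8, 1, 2, 0, 4, 5, 6, 9, 7, 3]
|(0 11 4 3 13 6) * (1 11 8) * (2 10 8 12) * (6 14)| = 12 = |(0 12 2 10 8 1 11 4 3 13 14 6)|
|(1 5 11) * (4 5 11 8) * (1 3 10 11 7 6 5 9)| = 21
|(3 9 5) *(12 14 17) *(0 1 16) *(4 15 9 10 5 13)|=12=|(0 1 16)(3 10 5)(4 15 9 13)(12 14 17)|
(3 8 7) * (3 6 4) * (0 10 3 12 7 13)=(0 10 3 8 13)(4 12 7 6)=[10, 1, 2, 8, 12, 5, 4, 6, 13, 9, 3, 11, 7, 0]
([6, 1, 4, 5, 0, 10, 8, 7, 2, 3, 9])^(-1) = [4, 1, 8, 9, 2, 3, 0, 7, 6, 10, 5]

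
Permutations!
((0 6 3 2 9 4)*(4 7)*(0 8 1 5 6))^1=(1 5 6 3 2 9 7 4 8)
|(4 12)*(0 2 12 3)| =5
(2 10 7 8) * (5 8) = (2 10 7 5 8) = [0, 1, 10, 3, 4, 8, 6, 5, 2, 9, 7]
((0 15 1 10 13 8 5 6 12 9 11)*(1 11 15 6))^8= (0 12 15)(1 8 10 5 13)(6 9 11)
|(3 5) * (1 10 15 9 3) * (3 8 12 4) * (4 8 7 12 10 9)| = |(1 9 7 12 8 10 15 4 3 5)| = 10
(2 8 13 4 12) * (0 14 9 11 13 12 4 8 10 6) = (0 14 9 11 13 8 12 2 10 6) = [14, 1, 10, 3, 4, 5, 0, 7, 12, 11, 6, 13, 2, 8, 9]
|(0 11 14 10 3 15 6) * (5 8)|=14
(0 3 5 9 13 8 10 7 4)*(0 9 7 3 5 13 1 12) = (0 5 7 4 9 1 12)(3 13 8 10) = [5, 12, 2, 13, 9, 7, 6, 4, 10, 1, 3, 11, 0, 8]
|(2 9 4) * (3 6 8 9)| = |(2 3 6 8 9 4)| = 6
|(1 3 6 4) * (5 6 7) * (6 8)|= 7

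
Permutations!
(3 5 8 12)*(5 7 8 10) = (3 7 8 12)(5 10) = [0, 1, 2, 7, 4, 10, 6, 8, 12, 9, 5, 11, 3]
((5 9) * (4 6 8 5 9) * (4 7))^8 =(9)(4 5 6 7 8)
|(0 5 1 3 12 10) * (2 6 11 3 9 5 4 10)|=15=|(0 4 10)(1 9 5)(2 6 11 3 12)|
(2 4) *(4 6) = (2 6 4) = [0, 1, 6, 3, 2, 5, 4]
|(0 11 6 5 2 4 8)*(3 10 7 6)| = |(0 11 3 10 7 6 5 2 4 8)| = 10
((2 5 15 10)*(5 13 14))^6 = (15)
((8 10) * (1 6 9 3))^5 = (1 6 9 3)(8 10)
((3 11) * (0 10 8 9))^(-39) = (0 10 8 9)(3 11) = ((0 10 8 9)(3 11))^(-39)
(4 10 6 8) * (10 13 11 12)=(4 13 11 12 10 6 8)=[0, 1, 2, 3, 13, 5, 8, 7, 4, 9, 6, 12, 10, 11]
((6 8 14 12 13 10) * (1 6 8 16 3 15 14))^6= (1 12 16 10 15)(3 8 14 6 13)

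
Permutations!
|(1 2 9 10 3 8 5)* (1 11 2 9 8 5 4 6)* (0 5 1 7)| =8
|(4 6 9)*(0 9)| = 4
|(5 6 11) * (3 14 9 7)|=|(3 14 9 7)(5 6 11)|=12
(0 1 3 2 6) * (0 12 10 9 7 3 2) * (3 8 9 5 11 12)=(0 1 2 6 3)(5 11 12 10)(7 8 9)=[1, 2, 6, 0, 4, 11, 3, 8, 9, 7, 5, 12, 10]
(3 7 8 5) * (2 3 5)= (2 3 7 8)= [0, 1, 3, 7, 4, 5, 6, 8, 2]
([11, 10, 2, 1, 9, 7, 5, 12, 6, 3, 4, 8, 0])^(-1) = (0 12 7 5 6 8 11)(1 3 9 4 10)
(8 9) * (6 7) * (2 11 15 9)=(2 11 15 9 8)(6 7)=[0, 1, 11, 3, 4, 5, 7, 6, 2, 8, 10, 15, 12, 13, 14, 9]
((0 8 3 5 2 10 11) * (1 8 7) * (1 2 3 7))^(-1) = ((0 1 8 7 2 10 11)(3 5))^(-1) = (0 11 10 2 7 8 1)(3 5)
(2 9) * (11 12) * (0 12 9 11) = (0 12)(2 11 9) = [12, 1, 11, 3, 4, 5, 6, 7, 8, 2, 10, 9, 0]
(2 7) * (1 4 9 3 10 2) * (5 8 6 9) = [0, 4, 7, 10, 5, 8, 9, 1, 6, 3, 2] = (1 4 5 8 6 9 3 10 2 7)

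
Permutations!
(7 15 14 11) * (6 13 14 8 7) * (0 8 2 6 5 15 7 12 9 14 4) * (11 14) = (0 8 12 9 11 5 15 2 6 13 4) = [8, 1, 6, 3, 0, 15, 13, 7, 12, 11, 10, 5, 9, 4, 14, 2]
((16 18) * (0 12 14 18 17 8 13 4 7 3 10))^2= ((0 12 14 18 16 17 8 13 4 7 3 10))^2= (0 14 16 8 4 3)(7 10 12 18 17 13)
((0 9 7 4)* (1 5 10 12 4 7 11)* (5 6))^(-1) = (0 4 12 10 5 6 1 11 9)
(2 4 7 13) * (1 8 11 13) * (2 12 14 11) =[0, 8, 4, 3, 7, 5, 6, 1, 2, 9, 10, 13, 14, 12, 11] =(1 8 2 4 7)(11 13 12 14)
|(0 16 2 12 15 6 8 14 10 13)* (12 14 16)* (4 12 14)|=|(0 14 10 13)(2 4 12 15 6 8 16)|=28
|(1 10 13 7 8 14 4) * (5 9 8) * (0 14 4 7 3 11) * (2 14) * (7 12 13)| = 7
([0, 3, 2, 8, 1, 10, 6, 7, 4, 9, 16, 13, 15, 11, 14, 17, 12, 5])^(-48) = [0, 1, 2, 3, 4, 5, 6, 7, 8, 9, 10, 11, 12, 13, 14, 15, 16, 17]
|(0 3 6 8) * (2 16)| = 4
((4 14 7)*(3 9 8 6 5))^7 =(3 8 5 9 6)(4 14 7)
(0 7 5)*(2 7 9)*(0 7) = (0 9 2)(5 7) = [9, 1, 0, 3, 4, 7, 6, 5, 8, 2]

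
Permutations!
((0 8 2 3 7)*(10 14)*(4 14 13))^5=(4 14 10 13)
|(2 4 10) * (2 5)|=|(2 4 10 5)|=4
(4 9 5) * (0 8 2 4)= (0 8 2 4 9 5)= [8, 1, 4, 3, 9, 0, 6, 7, 2, 5]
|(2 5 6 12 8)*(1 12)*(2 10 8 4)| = 6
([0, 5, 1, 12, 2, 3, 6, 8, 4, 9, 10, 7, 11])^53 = (1 2 4 8 7 11 12 3 5)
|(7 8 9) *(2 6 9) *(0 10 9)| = |(0 10 9 7 8 2 6)| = 7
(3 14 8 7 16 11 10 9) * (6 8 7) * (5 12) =(3 14 7 16 11 10 9)(5 12)(6 8) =[0, 1, 2, 14, 4, 12, 8, 16, 6, 3, 9, 10, 5, 13, 7, 15, 11]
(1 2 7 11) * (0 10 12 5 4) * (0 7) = (0 10 12 5 4 7 11 1 2) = [10, 2, 0, 3, 7, 4, 6, 11, 8, 9, 12, 1, 5]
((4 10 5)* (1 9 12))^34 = ((1 9 12)(4 10 5))^34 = (1 9 12)(4 10 5)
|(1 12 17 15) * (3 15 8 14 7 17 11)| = |(1 12 11 3 15)(7 17 8 14)| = 20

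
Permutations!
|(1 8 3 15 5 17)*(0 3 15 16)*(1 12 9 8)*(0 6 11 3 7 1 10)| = |(0 7 1 10)(3 16 6 11)(5 17 12 9 8 15)| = 12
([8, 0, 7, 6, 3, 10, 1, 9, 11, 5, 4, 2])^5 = [9, 7, 4, 11, 8, 1, 2, 3, 5, 6, 0, 10]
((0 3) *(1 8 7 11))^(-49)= ((0 3)(1 8 7 11))^(-49)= (0 3)(1 11 7 8)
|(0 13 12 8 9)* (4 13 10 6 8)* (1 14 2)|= |(0 10 6 8 9)(1 14 2)(4 13 12)|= 15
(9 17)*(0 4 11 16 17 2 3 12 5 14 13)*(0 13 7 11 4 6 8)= (0 6 8)(2 3 12 5 14 7 11 16 17 9)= [6, 1, 3, 12, 4, 14, 8, 11, 0, 2, 10, 16, 5, 13, 7, 15, 17, 9]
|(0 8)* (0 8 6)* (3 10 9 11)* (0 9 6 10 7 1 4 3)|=|(0 10 6 9 11)(1 4 3 7)|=20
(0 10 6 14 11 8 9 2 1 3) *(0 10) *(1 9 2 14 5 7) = (1 3 10 6 5 7)(2 9 14 11 8) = [0, 3, 9, 10, 4, 7, 5, 1, 2, 14, 6, 8, 12, 13, 11]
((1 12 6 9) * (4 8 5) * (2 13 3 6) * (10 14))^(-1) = (1 9 6 3 13 2 12)(4 5 8)(10 14)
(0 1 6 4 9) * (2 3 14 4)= [1, 6, 3, 14, 9, 5, 2, 7, 8, 0, 10, 11, 12, 13, 4]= (0 1 6 2 3 14 4 9)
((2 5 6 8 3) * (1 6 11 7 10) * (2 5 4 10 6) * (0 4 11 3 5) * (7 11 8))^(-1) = (11)(0 3 5 8 2 1 10 4)(6 7)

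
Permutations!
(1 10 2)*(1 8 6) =(1 10 2 8 6) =[0, 10, 8, 3, 4, 5, 1, 7, 6, 9, 2]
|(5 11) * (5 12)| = 3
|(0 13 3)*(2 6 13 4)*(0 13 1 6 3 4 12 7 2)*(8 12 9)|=|(0 9 8 12 7 2 3 13 4)(1 6)|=18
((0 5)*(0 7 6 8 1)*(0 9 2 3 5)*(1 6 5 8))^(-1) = ((1 9 2 3 8 6)(5 7))^(-1) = (1 6 8 3 2 9)(5 7)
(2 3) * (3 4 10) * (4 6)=[0, 1, 6, 2, 10, 5, 4, 7, 8, 9, 3]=(2 6 4 10 3)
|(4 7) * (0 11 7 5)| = 5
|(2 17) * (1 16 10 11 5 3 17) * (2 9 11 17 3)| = 8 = |(1 16 10 17 9 11 5 2)|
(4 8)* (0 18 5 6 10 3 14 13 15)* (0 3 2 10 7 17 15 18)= (2 10)(3 14 13 18 5 6 7 17 15)(4 8)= [0, 1, 10, 14, 8, 6, 7, 17, 4, 9, 2, 11, 12, 18, 13, 3, 16, 15, 5]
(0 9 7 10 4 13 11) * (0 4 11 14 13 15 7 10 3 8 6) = (0 9 10 11 4 15 7 3 8 6)(13 14) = [9, 1, 2, 8, 15, 5, 0, 3, 6, 10, 11, 4, 12, 14, 13, 7]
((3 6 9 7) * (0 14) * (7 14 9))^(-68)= (0 9 14)(3 6 7)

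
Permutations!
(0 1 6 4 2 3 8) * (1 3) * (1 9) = (0 3 8)(1 6 4 2 9) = [3, 6, 9, 8, 2, 5, 4, 7, 0, 1]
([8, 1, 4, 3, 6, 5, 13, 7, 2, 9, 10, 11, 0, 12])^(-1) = (0 12 13 6 4 2 8)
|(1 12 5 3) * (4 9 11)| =12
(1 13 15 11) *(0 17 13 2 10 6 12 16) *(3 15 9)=[17, 2, 10, 15, 4, 5, 12, 7, 8, 3, 6, 1, 16, 9, 14, 11, 0, 13]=(0 17 13 9 3 15 11 1 2 10 6 12 16)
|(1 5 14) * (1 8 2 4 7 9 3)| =9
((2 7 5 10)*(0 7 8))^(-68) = (0 2 5)(7 8 10) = ((0 7 5 10 2 8))^(-68)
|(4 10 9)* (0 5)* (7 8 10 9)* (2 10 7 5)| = 4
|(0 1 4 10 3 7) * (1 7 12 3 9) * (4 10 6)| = |(0 7)(1 10 9)(3 12)(4 6)| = 6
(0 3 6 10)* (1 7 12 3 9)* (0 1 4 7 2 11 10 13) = [9, 2, 11, 6, 7, 5, 13, 12, 8, 4, 1, 10, 3, 0] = (0 9 4 7 12 3 6 13)(1 2 11 10)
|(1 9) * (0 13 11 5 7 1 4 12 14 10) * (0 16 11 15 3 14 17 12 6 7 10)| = 20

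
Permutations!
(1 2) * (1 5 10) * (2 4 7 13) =(1 4 7 13 2 5 10) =[0, 4, 5, 3, 7, 10, 6, 13, 8, 9, 1, 11, 12, 2]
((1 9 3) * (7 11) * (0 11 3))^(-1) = ((0 11 7 3 1 9))^(-1) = (0 9 1 3 7 11)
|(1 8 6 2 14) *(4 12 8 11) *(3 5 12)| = |(1 11 4 3 5 12 8 6 2 14)| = 10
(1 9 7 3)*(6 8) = (1 9 7 3)(6 8) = [0, 9, 2, 1, 4, 5, 8, 3, 6, 7]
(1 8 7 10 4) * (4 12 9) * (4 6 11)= (1 8 7 10 12 9 6 11 4)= [0, 8, 2, 3, 1, 5, 11, 10, 7, 6, 12, 4, 9]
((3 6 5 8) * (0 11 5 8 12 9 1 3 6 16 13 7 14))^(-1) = ((0 11 5 12 9 1 3 16 13 7 14)(6 8))^(-1) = (0 14 7 13 16 3 1 9 12 5 11)(6 8)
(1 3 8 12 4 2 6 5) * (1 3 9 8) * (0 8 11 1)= [8, 9, 6, 0, 2, 3, 5, 7, 12, 11, 10, 1, 4]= (0 8 12 4 2 6 5 3)(1 9 11)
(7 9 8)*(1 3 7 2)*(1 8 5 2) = (1 3 7 9 5 2 8) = [0, 3, 8, 7, 4, 2, 6, 9, 1, 5]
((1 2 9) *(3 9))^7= ((1 2 3 9))^7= (1 9 3 2)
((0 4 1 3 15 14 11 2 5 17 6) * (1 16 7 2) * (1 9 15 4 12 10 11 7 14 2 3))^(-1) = (0 6 17 5 2 15 9 11 10 12)(3 7 14 16 4)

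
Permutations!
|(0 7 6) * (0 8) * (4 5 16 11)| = |(0 7 6 8)(4 5 16 11)| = 4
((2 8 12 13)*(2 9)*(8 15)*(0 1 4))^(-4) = (0 4 1)(2 8 13)(9 15 12)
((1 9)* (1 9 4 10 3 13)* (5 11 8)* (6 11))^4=(1 13 3 10 4)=((1 4 10 3 13)(5 6 11 8))^4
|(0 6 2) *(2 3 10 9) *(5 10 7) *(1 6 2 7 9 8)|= 8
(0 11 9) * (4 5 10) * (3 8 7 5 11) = (0 3 8 7 5 10 4 11 9) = [3, 1, 2, 8, 11, 10, 6, 5, 7, 0, 4, 9]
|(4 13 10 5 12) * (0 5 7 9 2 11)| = |(0 5 12 4 13 10 7 9 2 11)| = 10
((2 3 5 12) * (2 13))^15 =((2 3 5 12 13))^15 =(13)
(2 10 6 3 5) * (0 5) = [5, 1, 10, 0, 4, 2, 3, 7, 8, 9, 6] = (0 5 2 10 6 3)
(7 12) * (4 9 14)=(4 9 14)(7 12)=[0, 1, 2, 3, 9, 5, 6, 12, 8, 14, 10, 11, 7, 13, 4]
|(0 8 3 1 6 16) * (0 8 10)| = |(0 10)(1 6 16 8 3)| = 10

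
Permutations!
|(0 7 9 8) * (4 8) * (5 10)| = |(0 7 9 4 8)(5 10)| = 10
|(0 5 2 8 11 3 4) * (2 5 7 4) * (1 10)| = 12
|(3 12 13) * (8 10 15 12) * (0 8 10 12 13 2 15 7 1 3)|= 12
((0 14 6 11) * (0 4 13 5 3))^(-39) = (0 14 6 11 4 13 5 3)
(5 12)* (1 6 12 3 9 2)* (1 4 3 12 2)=(1 6 2 4 3 9)(5 12)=[0, 6, 4, 9, 3, 12, 2, 7, 8, 1, 10, 11, 5]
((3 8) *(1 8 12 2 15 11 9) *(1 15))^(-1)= (1 2 12 3 8)(9 11 15)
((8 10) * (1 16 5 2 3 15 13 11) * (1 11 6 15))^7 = ((1 16 5 2 3)(6 15 13)(8 10))^7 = (1 5 3 16 2)(6 15 13)(8 10)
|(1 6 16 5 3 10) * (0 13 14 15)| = |(0 13 14 15)(1 6 16 5 3 10)| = 12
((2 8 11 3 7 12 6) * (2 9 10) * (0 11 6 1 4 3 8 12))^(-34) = (0 8 9 2 1 3)(4 7 11 6 10 12)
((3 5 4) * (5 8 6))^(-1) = (3 4 5 6 8)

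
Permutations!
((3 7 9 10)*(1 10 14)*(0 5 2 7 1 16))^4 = (0 9 5 14 2 16 7)(1 10 3) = ((0 5 2 7 9 14 16)(1 10 3))^4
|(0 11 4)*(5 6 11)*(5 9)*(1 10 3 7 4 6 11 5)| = |(0 9 1 10 3 7 4)(5 11 6)| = 21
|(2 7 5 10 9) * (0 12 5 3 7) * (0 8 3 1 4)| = 11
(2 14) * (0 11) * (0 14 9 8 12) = (0 11 14 2 9 8 12) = [11, 1, 9, 3, 4, 5, 6, 7, 12, 8, 10, 14, 0, 13, 2]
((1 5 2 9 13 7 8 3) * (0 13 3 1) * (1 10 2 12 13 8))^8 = (0 10 9)(1 13 5 7 12)(2 3 8)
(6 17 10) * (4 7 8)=(4 7 8)(6 17 10)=[0, 1, 2, 3, 7, 5, 17, 8, 4, 9, 6, 11, 12, 13, 14, 15, 16, 10]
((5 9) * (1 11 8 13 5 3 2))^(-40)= (13)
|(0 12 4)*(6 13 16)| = |(0 12 4)(6 13 16)| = 3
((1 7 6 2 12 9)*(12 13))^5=(1 12 2 7 9 13 6)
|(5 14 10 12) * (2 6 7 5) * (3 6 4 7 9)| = 21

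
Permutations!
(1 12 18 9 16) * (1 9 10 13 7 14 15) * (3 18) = [0, 12, 2, 18, 4, 5, 6, 14, 8, 16, 13, 11, 3, 7, 15, 1, 9, 17, 10] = (1 12 3 18 10 13 7 14 15)(9 16)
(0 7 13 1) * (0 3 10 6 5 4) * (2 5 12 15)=[7, 3, 5, 10, 0, 4, 12, 13, 8, 9, 6, 11, 15, 1, 14, 2]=(0 7 13 1 3 10 6 12 15 2 5 4)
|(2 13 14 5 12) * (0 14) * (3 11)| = 6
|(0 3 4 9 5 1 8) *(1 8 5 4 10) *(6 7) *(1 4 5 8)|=|(0 3 10 4 9 5 1 8)(6 7)|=8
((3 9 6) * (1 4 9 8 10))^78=(1 4 9 6 3 8 10)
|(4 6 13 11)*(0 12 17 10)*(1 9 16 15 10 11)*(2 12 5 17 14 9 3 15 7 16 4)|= |(0 5 17 11 2 12 14 9 4 6 13 1 3 15 10)(7 16)|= 30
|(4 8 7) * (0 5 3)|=|(0 5 3)(4 8 7)|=3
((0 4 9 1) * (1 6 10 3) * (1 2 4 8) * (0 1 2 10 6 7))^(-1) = (0 7 9 4 2 8)(3 10)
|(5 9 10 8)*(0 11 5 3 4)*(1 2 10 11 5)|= 10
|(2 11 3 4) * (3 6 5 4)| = 5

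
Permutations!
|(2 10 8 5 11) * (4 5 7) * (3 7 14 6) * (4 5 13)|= 18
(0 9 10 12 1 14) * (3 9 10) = (0 10 12 1 14)(3 9) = [10, 14, 2, 9, 4, 5, 6, 7, 8, 3, 12, 11, 1, 13, 0]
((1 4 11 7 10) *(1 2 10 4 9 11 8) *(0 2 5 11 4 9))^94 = ((0 2 10 5 11 7 9 4 8 1))^94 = (0 11 8 10 9)(1 5 4 2 7)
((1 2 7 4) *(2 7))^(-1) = (1 4 7)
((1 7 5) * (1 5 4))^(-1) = (1 4 7)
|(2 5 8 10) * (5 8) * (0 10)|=|(0 10 2 8)|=4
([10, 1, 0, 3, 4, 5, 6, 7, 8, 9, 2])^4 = [10, 1, 0, 3, 4, 5, 6, 7, 8, 9, 2]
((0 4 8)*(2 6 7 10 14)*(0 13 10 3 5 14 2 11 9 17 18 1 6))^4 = (0 10 8)(1 5 17 7 11)(2 13 4)(3 9 6 14 18)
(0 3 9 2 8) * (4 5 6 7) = (0 3 9 2 8)(4 5 6 7) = [3, 1, 8, 9, 5, 6, 7, 4, 0, 2]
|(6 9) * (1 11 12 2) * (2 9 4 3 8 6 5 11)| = 4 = |(1 2)(3 8 6 4)(5 11 12 9)|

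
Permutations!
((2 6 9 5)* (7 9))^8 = ((2 6 7 9 5))^8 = (2 9 6 5 7)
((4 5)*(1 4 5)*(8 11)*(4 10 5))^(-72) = (11)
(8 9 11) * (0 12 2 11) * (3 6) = (0 12 2 11 8 9)(3 6) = [12, 1, 11, 6, 4, 5, 3, 7, 9, 0, 10, 8, 2]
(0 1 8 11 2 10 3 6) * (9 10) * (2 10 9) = (0 1 8 11 10 3 6) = [1, 8, 2, 6, 4, 5, 0, 7, 11, 9, 3, 10]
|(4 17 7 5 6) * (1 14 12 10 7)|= 9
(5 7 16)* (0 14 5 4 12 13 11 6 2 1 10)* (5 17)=[14, 10, 1, 3, 12, 7, 2, 16, 8, 9, 0, 6, 13, 11, 17, 15, 4, 5]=(0 14 17 5 7 16 4 12 13 11 6 2 1 10)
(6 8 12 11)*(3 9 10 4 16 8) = (3 9 10 4 16 8 12 11 6) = [0, 1, 2, 9, 16, 5, 3, 7, 12, 10, 4, 6, 11, 13, 14, 15, 8]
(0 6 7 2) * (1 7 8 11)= (0 6 8 11 1 7 2)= [6, 7, 0, 3, 4, 5, 8, 2, 11, 9, 10, 1]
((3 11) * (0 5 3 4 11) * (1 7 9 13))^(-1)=((0 5 3)(1 7 9 13)(4 11))^(-1)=(0 3 5)(1 13 9 7)(4 11)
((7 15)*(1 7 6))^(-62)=(1 15)(6 7)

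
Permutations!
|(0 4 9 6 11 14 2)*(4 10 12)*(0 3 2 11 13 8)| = |(0 10 12 4 9 6 13 8)(2 3)(11 14)| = 8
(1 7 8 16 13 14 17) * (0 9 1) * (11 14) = (0 9 1 7 8 16 13 11 14 17) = [9, 7, 2, 3, 4, 5, 6, 8, 16, 1, 10, 14, 12, 11, 17, 15, 13, 0]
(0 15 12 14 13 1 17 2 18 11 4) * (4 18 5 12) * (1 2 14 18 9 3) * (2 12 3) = (0 15 4)(1 17 14 13 12 18 11 9 2 5 3) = [15, 17, 5, 1, 0, 3, 6, 7, 8, 2, 10, 9, 18, 12, 13, 4, 16, 14, 11]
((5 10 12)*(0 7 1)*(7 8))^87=(12)(0 1 7 8)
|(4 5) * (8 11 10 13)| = |(4 5)(8 11 10 13)| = 4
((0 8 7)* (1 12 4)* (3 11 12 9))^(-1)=((0 8 7)(1 9 3 11 12 4))^(-1)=(0 7 8)(1 4 12 11 3 9)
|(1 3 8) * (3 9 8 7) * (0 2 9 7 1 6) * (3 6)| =|(0 2 9 8 3 1 7 6)| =8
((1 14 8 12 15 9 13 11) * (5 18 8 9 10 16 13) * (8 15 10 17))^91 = (18)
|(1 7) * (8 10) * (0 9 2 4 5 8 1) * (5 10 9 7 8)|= |(0 7)(1 8 9 2 4 10)|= 6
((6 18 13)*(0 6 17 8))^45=(0 13)(6 17)(8 18)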